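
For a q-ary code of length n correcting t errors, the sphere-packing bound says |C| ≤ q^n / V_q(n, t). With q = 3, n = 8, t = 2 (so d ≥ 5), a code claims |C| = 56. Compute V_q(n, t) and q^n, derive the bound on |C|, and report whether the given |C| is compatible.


V_q(n, t) = 129, q^n = 6561, Hamming bound = 50, |C| = 56 > bound (violated).

Step 1: Compute V_q(n, t) = Σ_{j=0}^2 C(n, j) (q−1)^j.
  j = 0: C(8,0)·(2)^0 = 1·1 = 1.
  j = 1: C(8,1)·(2)^1 = 8·2 = 16.
  j = 2: C(8,2)·(2)^2 = 28·4 = 112.
  V_q(n, t) = 1 + 16 + 112 = 129.
Step 2: q^n = 3^8 = 6561.
Step 3: Hamming bound ⌊q^n / V_q(n,t)⌋ = ⌊6561/129⌋ = 50.
Step 4: Compare |C| = 56 to 50: violated.
The claimed |C| lies above the Hamming bound, so no 3-ary code of length 8 with d ≥ 5 can have 56 codewords.


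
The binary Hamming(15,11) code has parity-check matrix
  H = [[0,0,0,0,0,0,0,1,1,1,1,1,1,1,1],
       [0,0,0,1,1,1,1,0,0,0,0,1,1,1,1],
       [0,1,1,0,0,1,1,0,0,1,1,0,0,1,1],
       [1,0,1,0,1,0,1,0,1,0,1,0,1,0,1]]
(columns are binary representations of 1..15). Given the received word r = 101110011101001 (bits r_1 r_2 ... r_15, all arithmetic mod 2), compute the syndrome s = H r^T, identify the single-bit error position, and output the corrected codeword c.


s = (1, 0, 1, 1)^T, error position = 11, corrected codeword c = 101110011111001

Compute s = H r^T mod 2 one row at a time:
  s_1 = 1 + 1 + 1 + 0 + 1 + 0 + 0 + 1 = 5 ≡ 1 (mod 2).
  s_2 = 1 + 1 + 0 + 0 + 1 + 0 + 0 + 1 = 4 ≡ 0 (mod 2).
  s_3 = 0 + 1 + 0 + 0 + 1 + 0 + 0 + 1 = 3 ≡ 1 (mod 2).
  s_4 = 1 + 1 + 1 + 0 + 1 + 0 + 0 + 1 = 5 ≡ 1 (mod 2).
s = (1, 0, 1, 1)^T — this equals column 11 of H (binary 1011), so error is at position 11.
Correct: flip bit 11 of r = 101110011101001 to get c = 101110011111001.


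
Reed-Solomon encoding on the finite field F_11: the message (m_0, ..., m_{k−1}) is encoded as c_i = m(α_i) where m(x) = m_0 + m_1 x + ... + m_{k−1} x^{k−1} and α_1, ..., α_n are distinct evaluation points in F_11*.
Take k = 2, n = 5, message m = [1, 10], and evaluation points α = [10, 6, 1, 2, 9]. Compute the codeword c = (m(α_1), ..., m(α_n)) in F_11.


c = [2, 6, 0, 10, 3]

Message polynomial: m(x) = 1 + 10·x (mod 11).
For each evaluation point α_i, compute m(α_i) mod 11:
  α_1 = 10: Horner steps 10 → 2, so m(10) = 2.
  α_2 = 6: Horner steps 10 → 6, so m(6) = 6.
  α_3 = 1: Horner steps 10 → 0, so m(1) = 0.
  α_4 = 2: Horner steps 10 → 10, so m(2) = 10.
  α_5 = 9: Horner steps 10 → 3, so m(9) = 3.
Codeword c = [2, 6, 0, 10, 3] ∈ F_11^5.


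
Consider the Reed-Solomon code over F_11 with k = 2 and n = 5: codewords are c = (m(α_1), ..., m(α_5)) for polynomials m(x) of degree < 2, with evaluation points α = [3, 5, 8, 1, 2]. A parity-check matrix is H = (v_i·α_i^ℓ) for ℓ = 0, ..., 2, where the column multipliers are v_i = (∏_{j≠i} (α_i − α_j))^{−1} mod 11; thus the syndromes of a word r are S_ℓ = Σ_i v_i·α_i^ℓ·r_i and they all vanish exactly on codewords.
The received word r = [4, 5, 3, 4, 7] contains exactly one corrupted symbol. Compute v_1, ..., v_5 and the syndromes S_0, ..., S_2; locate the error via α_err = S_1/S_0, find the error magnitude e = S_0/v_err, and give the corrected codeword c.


S = (3, 9, 5), error at position 1, error magnitude e = 5, c = [10, 5, 3, 4, 7].

Step 1: column multipliers v_i = (∏_{j≠i}(α_i − α_j))^{−1} mod 11.
  i = 1 (α = 3): (3−5)(3−8)(3−1)(3−2) = (−2)·(−5)·2·1 = 20 ≡ 9, so v_1 = 9^{−1} = 5 (mod 11).
  i = 2 (α = 5): (5−3)(5−8)(5−1)(5−2) = 2·(−3)·4·3 = −72 ≡ 5, so v_2 = 5^{−1} = 9 (mod 11).
  i = 3 (α = 8): (8−3)(8−5)(8−1)(8−2) = 5·3·7·6 = 630 ≡ 3, so v_3 = 3^{−1} = 4 (mod 11).
  i = 4 (α = 1): (1−3)(1−5)(1−8)(1−2) = (−2)·(−4)·(−7)·(−1) = 56 ≡ 1, so v_4 = 1^{−1} = 1 (mod 11).
  i = 5 (α = 2): (2−3)(2−5)(2−8)(2−1) = (−1)·(−3)·(−6)·1 = −18 ≡ 4, so v_5 = 4^{−1} = 3 (mod 11).
  v = [5, 9, 4, 1, 3].
Step 2: syndromes of r = [4, 5, 3, 4, 7] (all sums mod 11).
  S_0 = Σ v_i r_i = 5·4 + 9·5 + 4·3 + 1·4 + 3·7 = 102 ≡ 3.
  S_1 = Σ v_i α_i r_i = 5·3·4 + 9·5·5 + 4·8·3 + 1·1·4 + 3·2·7 = 427 ≡ 9.
  α_i^2 mod 11 = [9, 3, 9, 1, 4].
  S_2 = Σ v_i α_i^2 r_i = 5·9·4 + 9·3·5 + 4·9·3 + 1·1·4 + 3·4·7 = 511 ≡ 5.
  S = (3, 9, 5) ≠ 0, so r is not a codeword (an error is present).
Step 3: locate the error. For a single error e at position i, S_ℓ = v_i·e·α_i^ℓ, so α_err = S_1/S_0.
  S_0^{−1} = 3^{−1} = 4 (mod 11), so α_err = 9·4 = 36 ≡ 3 = α_1. Error position i = 1.
  Consistency check: S_2/S_1 = 5·5 = 25 ≡ 3 = α_err ✓ (single-error assumption holds).
Step 4: error magnitude e = S_0/v_1 = S_0·∏_{j≠1}(α_1 − α_j) = 3·9 = 27 ≡ 5 (mod 11).
Step 5: correct position 1: c_1 = r_1 − e = 4 − 5 ≡ 10 (mod 11). Hence c = [10, 5, 3, 4, 7].
  Check: interpolating c through the α_i gives m(x) = 1 + 3·x (degree < 2) with m(α_i) = c_i for every i, so c is indeed a codeword.


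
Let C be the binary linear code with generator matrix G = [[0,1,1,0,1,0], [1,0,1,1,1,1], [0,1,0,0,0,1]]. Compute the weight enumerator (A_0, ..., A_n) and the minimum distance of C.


Weight distribution: A_0 = 1, A_2 = 2, A_3 = 2, A_4 = 1, A_5 = 2. Minimum distance d = 2.

Enumerate all 2^3 = 8 messages m ∈ F_2^3.
For each, compute codeword c = mG in F_2^6, then tally its weight.
  m = 000 → c = 000000, weight = 0.
  m = 100 → c = 011010, weight = 3.
  m = 010 → c = 101111, weight = 5.
  m = 110 → c = 110101, weight = 4.
  m = 001 → c = 010001, weight = 2.
  m = 101 → c = 001011, weight = 3.
  m = 011 → c = 111110, weight = 5.
  m = 111 → c = 100100, weight = 2.
Tally weights:
  weight 0: 1 codewords.
  weight 2: 2 codewords.
  weight 3: 2 codewords.
  weight 4: 1 codewords.
  weight 5: 2 codewords.
Minimum distance d = smallest w > 0 with A_w > 0 = 2.
Sanity: Σ A_w = 8 = 2^3 = 8 ✓.


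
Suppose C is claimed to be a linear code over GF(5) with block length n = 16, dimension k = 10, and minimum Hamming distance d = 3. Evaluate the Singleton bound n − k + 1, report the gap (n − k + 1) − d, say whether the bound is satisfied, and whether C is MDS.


Singleton RHS = n − k + 1 = 7, slack = 4, bound satisfied, not MDS.

Singleton bound: d ≤ n − k + 1.
Here n = 16, k = 10, so n − k + 1 = 7.
Given d = 3, check d ≤ 7: YES.
Slack = (n − k + 1) − d = 4.
The code is NOT MDS (slack = 4 > 0).
Description: the claimed parameters are [16, 10, 3]_5; such a code would be non-MDS.


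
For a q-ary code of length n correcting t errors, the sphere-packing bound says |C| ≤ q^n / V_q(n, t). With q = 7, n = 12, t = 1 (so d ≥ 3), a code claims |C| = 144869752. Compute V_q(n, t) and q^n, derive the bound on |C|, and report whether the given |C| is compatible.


V_q(n, t) = 73, q^n = 13841287201, Hamming bound = 189606673, |C| = 144869752 ≤ bound (satisfied).

Step 1: Compute V_q(n, t) = Σ_{j=0}^1 C(n, j) (q−1)^j.
  j = 0: C(12,0)·(6)^0 = 1·1 = 1.
  j = 1: C(12,1)·(6)^1 = 12·6 = 72.
  V_q(n, t) = 1 + 72 = 73.
Step 2: q^n = 7^12 = 13841287201.
Step 3: Hamming bound ⌊q^n / V_q(n,t)⌋ = ⌊13841287201/73⌋ = 189606673.
Step 4: Compare |C| = 144869752 to 189606673: satisfied.
The claimed |C| lies below the Hamming bound.


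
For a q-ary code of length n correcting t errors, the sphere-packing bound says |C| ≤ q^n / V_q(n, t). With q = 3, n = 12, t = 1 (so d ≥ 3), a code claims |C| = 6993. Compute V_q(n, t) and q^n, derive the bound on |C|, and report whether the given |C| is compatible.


V_q(n, t) = 25, q^n = 531441, Hamming bound = 21257, |C| = 6993 ≤ bound (satisfied).

Step 1: Compute V_q(n, t) = Σ_{j=0}^1 C(n, j) (q−1)^j.
  j = 0: C(12,0)·(2)^0 = 1·1 = 1.
  j = 1: C(12,1)·(2)^1 = 12·2 = 24.
  V_q(n, t) = 1 + 24 = 25.
Step 2: q^n = 3^12 = 531441.
Step 3: Hamming bound ⌊q^n / V_q(n,t)⌋ = ⌊531441/25⌋ = 21257.
Step 4: Compare |C| = 6993 to 21257: satisfied.
The claimed |C| lies below the Hamming bound.


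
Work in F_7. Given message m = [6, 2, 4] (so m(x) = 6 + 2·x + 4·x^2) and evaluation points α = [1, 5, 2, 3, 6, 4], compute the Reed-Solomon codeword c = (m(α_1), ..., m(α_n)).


c = [5, 4, 5, 6, 1, 1]

Message polynomial: m(x) = 6 + 2·x + 4·x^2 (mod 7).
For each evaluation point α_i, compute m(α_i) mod 7:
  α_1 = 1: Horner steps 4 → 6 → 5, so m(1) = 5.
  α_2 = 5: Horner steps 4 → 1 → 4, so m(5) = 4.
  α_3 = 2: Horner steps 4 → 3 → 5, so m(2) = 5.
  α_4 = 3: Horner steps 4 → 0 → 6, so m(3) = 6.
  α_5 = 6: Horner steps 4 → 5 → 1, so m(6) = 1.
  α_6 = 4: Horner steps 4 → 4 → 1, so m(4) = 1.
Codeword c = [5, 4, 5, 6, 1, 1] ∈ F_7^6.


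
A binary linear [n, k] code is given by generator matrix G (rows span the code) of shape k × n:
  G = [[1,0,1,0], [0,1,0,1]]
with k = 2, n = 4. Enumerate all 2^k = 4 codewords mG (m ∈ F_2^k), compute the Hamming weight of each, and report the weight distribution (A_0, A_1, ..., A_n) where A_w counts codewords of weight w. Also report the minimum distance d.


Weight distribution: A_0 = 1, A_2 = 2, A_4 = 1. Minimum distance d = 2.

Enumerate all 2^2 = 4 messages m ∈ F_2^2.
For each, compute codeword c = mG in F_2^4, then tally its weight.
  m = 00 → c = 0000, weight = 0.
  m = 10 → c = 1010, weight = 2.
  m = 01 → c = 0101, weight = 2.
  m = 11 → c = 1111, weight = 4.
Tally weights:
  weight 0: 1 codewords.
  weight 2: 2 codewords.
  weight 4: 1 codewords.
Minimum distance d = smallest w > 0 with A_w > 0 = 2.
Sanity: Σ A_w = 4 = 2^2 = 4 ✓.


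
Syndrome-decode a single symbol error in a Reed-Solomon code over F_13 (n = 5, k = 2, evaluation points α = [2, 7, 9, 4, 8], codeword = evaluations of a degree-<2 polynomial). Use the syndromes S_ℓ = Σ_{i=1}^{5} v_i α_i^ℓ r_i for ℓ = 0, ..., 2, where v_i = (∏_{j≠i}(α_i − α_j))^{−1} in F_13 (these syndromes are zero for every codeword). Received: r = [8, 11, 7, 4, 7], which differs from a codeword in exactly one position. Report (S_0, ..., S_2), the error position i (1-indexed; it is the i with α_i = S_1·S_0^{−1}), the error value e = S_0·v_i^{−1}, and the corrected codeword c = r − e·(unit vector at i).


S = (12, 5, 1), error at position 5, error magnitude e = 11, c = [8, 11, 7, 4, 9].

Step 1: column multipliers v_i = (∏_{j≠i}(α_i − α_j))^{−1} mod 13.
  i = 1 (α = 2): (2−7)(2−9)(2−4)(2−8) = (−5)·(−7)·(−2)·(−6) = 420 ≡ 4, so v_1 = 4^{−1} = 10 (mod 13).
  i = 2 (α = 7): (7−2)(7−9)(7−4)(7−8) = 5·(−2)·3·(−1) = 30 ≡ 4, so v_2 = 4^{−1} = 10 (mod 13).
  i = 3 (α = 9): (9−2)(9−7)(9−4)(9−8) = 7·2·5·1 = 70 ≡ 5, so v_3 = 5^{−1} = 8 (mod 13).
  i = 4 (α = 4): (4−2)(4−7)(4−9)(4−8) = 2·(−3)·(−5)·(−4) = −120 ≡ 10, so v_4 = 10^{−1} = 4 (mod 13).
  i = 5 (α = 8): (8−2)(8−7)(8−9)(8−4) = 6·1·(−1)·4 = −24 ≡ 2, so v_5 = 2^{−1} = 7 (mod 13).
  v = [10, 10, 8, 4, 7].
Step 2: syndromes of r = [8, 11, 7, 4, 7] (all sums mod 13).
  S_0 = Σ v_i r_i = 10·8 + 10·11 + 8·7 + 4·4 + 7·7 = 311 ≡ 12.
  S_1 = Σ v_i α_i r_i = 10·2·8 + 10·7·11 + 8·9·7 + 4·4·4 + 7·8·7 = 1890 ≡ 5.
  α_i^2 mod 13 = [4, 10, 3, 3, 12].
  S_2 = Σ v_i α_i^2 r_i = 10·4·8 + 10·10·11 + 8·3·7 + 4·3·4 + 7·12·7 = 2224 ≡ 1.
  S = (12, 5, 1) ≠ 0, so r is not a codeword (an error is present).
Step 3: locate the error. For a single error e at position i, S_ℓ = v_i·e·α_i^ℓ, so α_err = S_1/S_0.
  S_0^{−1} = 12^{−1} = 12 (mod 13), so α_err = 5·12 = 60 ≡ 8 = α_5. Error position i = 5.
  Consistency check: S_2/S_1 = 1·8 = 8 ≡ 8 = α_err ✓ (single-error assumption holds).
Step 4: error magnitude e = S_0/v_5 = S_0·∏_{j≠5}(α_5 − α_j) = 12·2 = 24 ≡ 11 (mod 13).
Step 5: correct position 5: c_5 = r_5 − e = 7 − 11 ≡ 9 (mod 13). Hence c = [8, 11, 7, 4, 9].
  Check: interpolating c through the α_i gives m(x) = 12 + 11·x (degree < 2) with m(α_i) = c_i for every i, so c is indeed a codeword.


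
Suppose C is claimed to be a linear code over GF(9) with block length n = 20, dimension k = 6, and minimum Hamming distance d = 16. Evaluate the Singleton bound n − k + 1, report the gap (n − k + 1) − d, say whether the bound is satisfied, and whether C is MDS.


Singleton RHS = n − k + 1 = 15, slack = -1, bound violated (no such code; not MDS).

Singleton bound: d ≤ n − k + 1.
Here n = 20, k = 6, so n − k + 1 = 15.
Given d = 16, check d ≤ 15: NO.
Slack = (n − k + 1) − d = -1.
The slack is negative: d = 16 exceeds n − k + 1 = 15 by 1, so the Singleton bound is violated and no linear [20, 6, 16]_9 code can exist. In particular it is not MDS (MDS requires d = n − k + 1 exactly).
Description: the claimed parameters are [20, 6, 16]_9; such a code would be impossible (violates the Singleton bound).


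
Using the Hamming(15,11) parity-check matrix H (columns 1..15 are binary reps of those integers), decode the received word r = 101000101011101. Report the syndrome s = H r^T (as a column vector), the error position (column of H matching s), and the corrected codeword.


s = (1, 0, 0, 1)^T, error position = 9, corrected codeword c = 101000100011101

Compute s = H r^T mod 2 one row at a time:
  s_1 = 0 + 1 + 0 + 1 + 1 + 1 + 0 + 1 = 5 ≡ 1 (mod 2).
  s_2 = 0 + 0 + 0 + 1 + 1 + 1 + 0 + 1 = 4 ≡ 0 (mod 2).
  s_3 = 0 + 1 + 0 + 1 + 0 + 1 + 0 + 1 = 4 ≡ 0 (mod 2).
  s_4 = 1 + 1 + 0 + 1 + 1 + 1 + 1 + 1 = 7 ≡ 1 (mod 2).
s = (1, 0, 0, 1)^T — this equals column 9 of H (binary 1001), so error is at position 9.
Correct: flip bit 9 of r = 101000101011101 to get c = 101000100011101.


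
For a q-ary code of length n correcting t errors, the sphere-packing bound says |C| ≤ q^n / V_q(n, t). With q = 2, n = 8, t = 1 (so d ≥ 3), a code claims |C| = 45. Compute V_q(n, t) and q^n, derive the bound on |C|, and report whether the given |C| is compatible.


V_q(n, t) = 9, q^n = 256, Hamming bound = 28, |C| = 45 > bound (violated).

Step 1: Compute V_q(n, t) = Σ_{j=0}^1 C(n, j) (q−1)^j.
  j = 0: C(8,0)·(1)^0 = 1·1 = 1.
  j = 1: C(8,1)·(1)^1 = 8·1 = 8.
  V_q(n, t) = 1 + 8 = 9.
Step 2: q^n = 2^8 = 256.
Step 3: Hamming bound ⌊q^n / V_q(n,t)⌋ = ⌊256/9⌋ = 28.
Step 4: Compare |C| = 45 to 28: violated.
The claimed |C| lies above the Hamming bound, so no 2-ary code of length 8 with d ≥ 3 can have 45 codewords.


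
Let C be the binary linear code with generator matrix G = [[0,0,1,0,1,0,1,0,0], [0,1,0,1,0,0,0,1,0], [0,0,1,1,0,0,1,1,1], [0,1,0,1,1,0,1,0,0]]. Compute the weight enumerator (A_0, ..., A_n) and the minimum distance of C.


Weight distribution: A_0 = 1, A_2 = 1, A_3 = 6, A_4 = 5, A_5 = 2, A_6 = 1. Minimum distance d = 2.

Enumerate all 2^4 = 16 messages m ∈ F_2^4.
For each, compute codeword c = mG in F_2^9, then tally its weight.
  m = 0000 → c = 000000000, weight = 0.
  m = 1000 → c = 001010100, weight = 3.
  m = 0100 → c = 010100010, weight = 3.
  m = 1100 → c = 011110110, weight = 6.
  m = 0010 → c = 001100111, weight = 5.
  m = 1010 → c = 000110011, weight = 4.
  m = 0110 → c = 011000101, weight = 4.
  m = 1110 → c = 010010001, weight = 3.
  m = 0001 → c = 010110100, weight = 4.
  m = 1001 → c = 011100000, weight = 3.
  m = 0101 → c = 000010110, weight = 3.
  m = 1101 → c = 001000010, weight = 2.
  m = 0011 → c = 011010011, weight = 5.
  m = 1011 → c = 010000111, weight = 4.
  m = 0111 → c = 001110001, weight = 4.
  m = 1111 → c = 000100101, weight = 3.
Tally weights:
  weight 0: 1 codewords.
  weight 2: 1 codewords.
  weight 3: 6 codewords.
  weight 4: 5 codewords.
  weight 5: 2 codewords.
  weight 6: 1 codewords.
Minimum distance d = smallest w > 0 with A_w > 0 = 2.
Sanity: Σ A_w = 16 = 2^4 = 16 ✓.


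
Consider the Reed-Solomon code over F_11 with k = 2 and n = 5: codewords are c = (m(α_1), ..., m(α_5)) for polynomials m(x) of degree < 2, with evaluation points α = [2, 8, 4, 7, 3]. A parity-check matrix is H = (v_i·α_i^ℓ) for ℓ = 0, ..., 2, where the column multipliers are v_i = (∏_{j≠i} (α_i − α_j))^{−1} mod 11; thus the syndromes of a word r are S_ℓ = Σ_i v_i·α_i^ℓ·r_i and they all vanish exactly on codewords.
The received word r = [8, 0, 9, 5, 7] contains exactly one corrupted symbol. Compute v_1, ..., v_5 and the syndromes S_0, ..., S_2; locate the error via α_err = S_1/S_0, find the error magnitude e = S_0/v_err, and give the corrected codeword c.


S = (2, 6, 7), error at position 5, error magnitude e = 4, c = [8, 0, 9, 5, 3].

Step 1: column multipliers v_i = (∏_{j≠i}(α_i − α_j))^{−1} mod 11.
  i = 1 (α = 2): (2−8)(2−4)(2−7)(2−3) = (−6)·(−2)·(−5)·(−1) = 60 ≡ 5, so v_1 = 5^{−1} = 9 (mod 11).
  i = 2 (α = 8): (8−2)(8−4)(8−7)(8−3) = 6·4·1·5 = 120 ≡ 10, so v_2 = 10^{−1} = 10 (mod 11).
  i = 3 (α = 4): (4−2)(4−8)(4−7)(4−3) = 2·(−4)·(−3)·1 = 24 ≡ 2, so v_3 = 2^{−1} = 6 (mod 11).
  i = 4 (α = 7): (7−2)(7−8)(7−4)(7−3) = 5·(−1)·3·4 = −60 ≡ 6, so v_4 = 6^{−1} = 2 (mod 11).
  i = 5 (α = 3): (3−2)(3−8)(3−4)(3−7) = 1·(−5)·(−1)·(−4) = −20 ≡ 2, so v_5 = 2^{−1} = 6 (mod 11).
  v = [9, 10, 6, 2, 6].
Step 2: syndromes of r = [8, 0, 9, 5, 7] (all sums mod 11).
  S_0 = Σ v_i r_i = 9·8 + 10·0 + 6·9 + 2·5 + 6·7 = 178 ≡ 2.
  S_1 = Σ v_i α_i r_i = 9·2·8 + 10·8·0 + 6·4·9 + 2·7·5 + 6·3·7 = 556 ≡ 6.
  α_i^2 mod 11 = [4, 9, 5, 5, 9].
  S_2 = Σ v_i α_i^2 r_i = 9·4·8 + 10·9·0 + 6·5·9 + 2·5·5 + 6·9·7 = 986 ≡ 7.
  S = (2, 6, 7) ≠ 0, so r is not a codeword (an error is present).
Step 3: locate the error. For a single error e at position i, S_ℓ = v_i·e·α_i^ℓ, so α_err = S_1/S_0.
  S_0^{−1} = 2^{−1} = 6 (mod 11), so α_err = 6·6 = 36 ≡ 3 = α_5. Error position i = 5.
  Consistency check: S_2/S_1 = 7·2 = 14 ≡ 3 = α_err ✓ (single-error assumption holds).
Step 4: error magnitude e = S_0/v_5 = S_0·∏_{j≠5}(α_5 − α_j) = 2·2 = 4 ≡ 4 (mod 11).
Step 5: correct position 5: c_5 = r_5 − e = 7 − 4 ≡ 3 (mod 11). Hence c = [8, 0, 9, 5, 3].
  Check: interpolating c through the α_i gives m(x) = 7 + 6·x (degree < 2) with m(α_i) = c_i for every i, so c is indeed a codeword.


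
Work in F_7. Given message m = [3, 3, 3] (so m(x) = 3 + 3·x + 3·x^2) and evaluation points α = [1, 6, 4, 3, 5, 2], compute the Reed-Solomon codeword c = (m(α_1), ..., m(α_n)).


c = [2, 3, 0, 4, 2, 0]

Message polynomial: m(x) = 3 + 3·x + 3·x^2 (mod 7).
For each evaluation point α_i, compute m(α_i) mod 7:
  α_1 = 1: Horner steps 3 → 6 → 2, so m(1) = 2.
  α_2 = 6: Horner steps 3 → 0 → 3, so m(6) = 3.
  α_3 = 4: Horner steps 3 → 1 → 0, so m(4) = 0.
  α_4 = 3: Horner steps 3 → 5 → 4, so m(3) = 4.
  α_5 = 5: Horner steps 3 → 4 → 2, so m(5) = 2.
  α_6 = 2: Horner steps 3 → 2 → 0, so m(2) = 0.
Codeword c = [2, 3, 0, 4, 2, 0] ∈ F_7^6.


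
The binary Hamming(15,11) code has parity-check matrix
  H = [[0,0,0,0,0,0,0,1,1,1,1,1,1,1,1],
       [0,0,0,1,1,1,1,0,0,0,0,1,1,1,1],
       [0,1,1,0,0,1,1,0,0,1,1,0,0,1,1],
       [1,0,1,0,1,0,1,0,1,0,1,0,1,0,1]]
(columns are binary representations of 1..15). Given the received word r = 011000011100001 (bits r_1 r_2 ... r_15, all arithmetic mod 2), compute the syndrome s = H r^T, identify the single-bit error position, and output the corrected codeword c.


s = (0, 1, 0, 1)^T, error position = 5, corrected codeword c = 011010011100001

Compute s = H r^T mod 2 one row at a time:
  s_1 = 1 + 1 + 1 + 0 + 0 + 0 + 0 + 1 = 4 ≡ 0 (mod 2).
  s_2 = 0 + 0 + 0 + 0 + 0 + 0 + 0 + 1 = 1 ≡ 1 (mod 2).
  s_3 = 1 + 1 + 0 + 0 + 1 + 0 + 0 + 1 = 4 ≡ 0 (mod 2).
  s_4 = 0 + 1 + 0 + 0 + 1 + 0 + 0 + 1 = 3 ≡ 1 (mod 2).
s = (0, 1, 0, 1)^T — this equals column 5 of H (binary 0101), so error is at position 5.
Correct: flip bit 5 of r = 011000011100001 to get c = 011010011100001.


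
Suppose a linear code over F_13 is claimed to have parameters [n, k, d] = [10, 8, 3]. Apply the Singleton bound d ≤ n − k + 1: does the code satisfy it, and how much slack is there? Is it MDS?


Singleton RHS = n − k + 1 = 3, slack = 0, bound satisfied, MDS.

Singleton bound: d ≤ n − k + 1.
Here n = 10, k = 8, so n − k + 1 = 3.
Given d = 3, check d ≤ 3: YES.
Slack = (n − k + 1) − d = 0.
The code is MDS (slack = 0).
Description: the claimed parameters are [10, 8, 3]_13; such a code would be MDS (meets Singleton bound).


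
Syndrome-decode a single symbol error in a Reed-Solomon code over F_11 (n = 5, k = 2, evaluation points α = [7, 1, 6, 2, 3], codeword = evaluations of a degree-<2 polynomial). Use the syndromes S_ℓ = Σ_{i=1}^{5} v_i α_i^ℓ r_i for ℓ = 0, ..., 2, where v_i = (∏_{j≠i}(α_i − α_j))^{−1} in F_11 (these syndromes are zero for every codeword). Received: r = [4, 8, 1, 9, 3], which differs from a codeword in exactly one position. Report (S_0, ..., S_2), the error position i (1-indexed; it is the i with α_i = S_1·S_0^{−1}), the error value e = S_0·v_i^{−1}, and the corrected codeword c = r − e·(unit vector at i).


S = (10, 9, 7), error at position 4, error magnitude e = 9, c = [4, 8, 1, 0, 3].

Step 1: column multipliers v_i = (∏_{j≠i}(α_i − α_j))^{−1} mod 11.
  i = 1 (α = 7): (7−1)(7−6)(7−2)(7−3) = 6·1·5·4 = 120 ≡ 10, so v_1 = 10^{−1} = 10 (mod 11).
  i = 2 (α = 1): (1−7)(1−6)(1−2)(1−3) = (−6)·(−5)·(−1)·(−2) = 60 ≡ 5, so v_2 = 5^{−1} = 9 (mod 11).
  i = 3 (α = 6): (6−7)(6−1)(6−2)(6−3) = (−1)·5·4·3 = −60 ≡ 6, so v_3 = 6^{−1} = 2 (mod 11).
  i = 4 (α = 2): (2−7)(2−1)(2−6)(2−3) = (−5)·1·(−4)·(−1) = −20 ≡ 2, so v_4 = 2^{−1} = 6 (mod 11).
  i = 5 (α = 3): (3−7)(3−1)(3−6)(3−2) = (−4)·2·(−3)·1 = 24 ≡ 2, so v_5 = 2^{−1} = 6 (mod 11).
  v = [10, 9, 2, 6, 6].
Step 2: syndromes of r = [4, 8, 1, 9, 3] (all sums mod 11).
  S_0 = Σ v_i r_i = 10·4 + 9·8 + 2·1 + 6·9 + 6·3 = 186 ≡ 10.
  S_1 = Σ v_i α_i r_i = 10·7·4 + 9·1·8 + 2·6·1 + 6·2·9 + 6·3·3 = 526 ≡ 9.
  α_i^2 mod 11 = [5, 1, 3, 4, 9].
  S_2 = Σ v_i α_i^2 r_i = 10·5·4 + 9·1·8 + 2·3·1 + 6·4·9 + 6·9·3 = 656 ≡ 7.
  S = (10, 9, 7) ≠ 0, so r is not a codeword (an error is present).
Step 3: locate the error. For a single error e at position i, S_ℓ = v_i·e·α_i^ℓ, so α_err = S_1/S_0.
  S_0^{−1} = 10^{−1} = 10 (mod 11), so α_err = 9·10 = 90 ≡ 2 = α_4. Error position i = 4.
  Consistency check: S_2/S_1 = 7·5 = 35 ≡ 2 = α_err ✓ (single-error assumption holds).
Step 4: error magnitude e = S_0/v_4 = S_0·∏_{j≠4}(α_4 − α_j) = 10·2 = 20 ≡ 9 (mod 11).
Step 5: correct position 4: c_4 = r_4 − e = 9 − 9 ≡ 0 (mod 11). Hence c = [4, 8, 1, 0, 3].
  Check: interpolating c through the α_i gives m(x) = 5 + 3·x (degree < 2) with m(α_i) = c_i for every i, so c is indeed a codeword.


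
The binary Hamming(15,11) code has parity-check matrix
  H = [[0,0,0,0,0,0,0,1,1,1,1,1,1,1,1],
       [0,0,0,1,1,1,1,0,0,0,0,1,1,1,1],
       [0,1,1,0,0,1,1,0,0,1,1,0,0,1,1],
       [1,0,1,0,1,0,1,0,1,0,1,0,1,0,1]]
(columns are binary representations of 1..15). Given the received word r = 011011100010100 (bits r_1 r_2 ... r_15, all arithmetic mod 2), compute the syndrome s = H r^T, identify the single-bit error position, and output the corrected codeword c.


s = (0, 0, 1, 1)^T, error position = 3, corrected codeword c = 010011100010100

Compute s = H r^T mod 2 one row at a time:
  s_1 = 0 + 0 + 0 + 1 + 0 + 1 + 0 + 0 = 2 ≡ 0 (mod 2).
  s_2 = 0 + 1 + 1 + 1 + 0 + 1 + 0 + 0 = 4 ≡ 0 (mod 2).
  s_3 = 1 + 1 + 1 + 1 + 0 + 1 + 0 + 0 = 5 ≡ 1 (mod 2).
  s_4 = 0 + 1 + 1 + 1 + 0 + 1 + 1 + 0 = 5 ≡ 1 (mod 2).
s = (0, 0, 1, 1)^T — this equals column 3 of H (binary 0011), so error is at position 3.
Correct: flip bit 3 of r = 011011100010100 to get c = 010011100010100.


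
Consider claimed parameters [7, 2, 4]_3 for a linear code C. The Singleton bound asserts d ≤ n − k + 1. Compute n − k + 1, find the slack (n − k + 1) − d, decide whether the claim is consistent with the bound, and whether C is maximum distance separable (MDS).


Singleton RHS = n − k + 1 = 6, slack = 2, bound satisfied, not MDS.

Singleton bound: d ≤ n − k + 1.
Here n = 7, k = 2, so n − k + 1 = 6.
Given d = 4, check d ≤ 6: YES.
Slack = (n − k + 1) − d = 2.
The code is NOT MDS (slack = 2 > 0).
Description: the claimed parameters are [7, 2, 4]_3; such a code would be non-MDS.


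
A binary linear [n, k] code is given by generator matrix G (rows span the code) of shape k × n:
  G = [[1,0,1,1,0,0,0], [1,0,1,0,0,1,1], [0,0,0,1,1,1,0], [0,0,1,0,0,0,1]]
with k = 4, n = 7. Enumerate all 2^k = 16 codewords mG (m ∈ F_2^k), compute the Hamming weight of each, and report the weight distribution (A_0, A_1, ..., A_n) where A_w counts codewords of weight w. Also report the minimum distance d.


Weight distribution: A_0 = 1, A_2 = 4, A_3 = 6, A_4 = 3, A_5 = 2. Minimum distance d = 2.

Enumerate all 2^4 = 16 messages m ∈ F_2^4.
For each, compute codeword c = mG in F_2^7, then tally its weight.
  m = 0000 → c = 0000000, weight = 0.
  m = 1000 → c = 1011000, weight = 3.
  m = 0100 → c = 1010011, weight = 4.
  m = 1100 → c = 0001011, weight = 3.
  m = 0010 → c = 0001110, weight = 3.
  m = 1010 → c = 1010110, weight = 4.
  m = 0110 → c = 1011101, weight = 5.
  m = 1110 → c = 0000101, weight = 2.
  m = 0001 → c = 0010001, weight = 2.
  m = 1001 → c = 1001001, weight = 3.
  m = 0101 → c = 1000010, weight = 2.
  m = 1101 → c = 0011010, weight = 3.
  m = 0011 → c = 0011111, weight = 5.
  m = 1011 → c = 1000111, weight = 4.
  m = 0111 → c = 1001100, weight = 3.
  m = 1111 → c = 0010100, weight = 2.
Tally weights:
  weight 0: 1 codewords.
  weight 2: 4 codewords.
  weight 3: 6 codewords.
  weight 4: 3 codewords.
  weight 5: 2 codewords.
Minimum distance d = smallest w > 0 with A_w > 0 = 2.
Sanity: Σ A_w = 16 = 2^4 = 16 ✓.


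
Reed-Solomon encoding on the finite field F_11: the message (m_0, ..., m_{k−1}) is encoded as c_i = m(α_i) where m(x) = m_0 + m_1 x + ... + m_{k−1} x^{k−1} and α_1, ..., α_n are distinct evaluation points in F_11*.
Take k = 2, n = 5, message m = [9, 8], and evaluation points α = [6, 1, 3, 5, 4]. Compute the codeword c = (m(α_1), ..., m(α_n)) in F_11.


c = [2, 6, 0, 5, 8]

Message polynomial: m(x) = 9 + 8·x (mod 11).
For each evaluation point α_i, compute m(α_i) mod 11:
  α_1 = 6: Horner steps 8 → 2, so m(6) = 2.
  α_2 = 1: Horner steps 8 → 6, so m(1) = 6.
  α_3 = 3: Horner steps 8 → 0, so m(3) = 0.
  α_4 = 5: Horner steps 8 → 5, so m(5) = 5.
  α_5 = 4: Horner steps 8 → 8, so m(4) = 8.
Codeword c = [2, 6, 0, 5, 8] ∈ F_11^5.


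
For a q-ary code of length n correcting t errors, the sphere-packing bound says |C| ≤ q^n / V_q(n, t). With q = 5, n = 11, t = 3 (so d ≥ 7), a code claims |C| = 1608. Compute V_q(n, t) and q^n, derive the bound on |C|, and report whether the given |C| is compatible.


V_q(n, t) = 11485, q^n = 48828125, Hamming bound = 4251, |C| = 1608 ≤ bound (satisfied).

Step 1: Compute V_q(n, t) = Σ_{j=0}^3 C(n, j) (q−1)^j.
  j = 0: C(11,0)·(4)^0 = 1·1 = 1.
  j = 1: C(11,1)·(4)^1 = 11·4 = 44.
  j = 2: C(11,2)·(4)^2 = 55·16 = 880.
  j = 3: C(11,3)·(4)^3 = 165·64 = 10560.
  V_q(n, t) = 1 + 44 + 880 + 10560 = 11485.
Step 2: q^n = 5^11 = 48828125.
Step 3: Hamming bound ⌊q^n / V_q(n,t)⌋ = ⌊48828125/11485⌋ = 4251.
Step 4: Compare |C| = 1608 to 4251: satisfied.
The claimed |C| lies below the Hamming bound.


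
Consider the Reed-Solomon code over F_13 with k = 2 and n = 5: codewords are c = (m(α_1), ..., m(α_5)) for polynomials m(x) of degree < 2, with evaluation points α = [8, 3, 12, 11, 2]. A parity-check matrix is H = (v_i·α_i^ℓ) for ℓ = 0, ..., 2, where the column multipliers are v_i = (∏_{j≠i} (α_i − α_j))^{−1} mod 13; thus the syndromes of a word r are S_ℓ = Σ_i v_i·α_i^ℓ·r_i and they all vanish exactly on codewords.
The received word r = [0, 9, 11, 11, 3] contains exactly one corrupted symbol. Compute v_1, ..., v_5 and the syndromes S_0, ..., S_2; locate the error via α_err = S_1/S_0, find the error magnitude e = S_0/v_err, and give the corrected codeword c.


S = (9, 8, 10), error at position 4, error magnitude e = 6, c = [0, 9, 11, 5, 3].

Step 1: column multipliers v_i = (∏_{j≠i}(α_i − α_j))^{−1} mod 13.
  i = 1 (α = 8): (8−3)(8−12)(8−11)(8−2) = 5·(−4)·(−3)·6 = 360 ≡ 9, so v_1 = 9^{−1} = 3 (mod 13).
  i = 2 (α = 3): (3−8)(3−12)(3−11)(3−2) = (−5)·(−9)·(−8)·1 = −360 ≡ 4, so v_2 = 4^{−1} = 10 (mod 13).
  i = 3 (α = 12): (12−8)(12−3)(12−11)(12−2) = 4·9·1·10 = 360 ≡ 9, so v_3 = 9^{−1} = 3 (mod 13).
  i = 4 (α = 11): (11−8)(11−3)(11−12)(11−2) = 3·8·(−1)·9 = −216 ≡ 5, so v_4 = 5^{−1} = 8 (mod 13).
  i = 5 (α = 2): (2−8)(2−3)(2−12)(2−11) = (−6)·(−1)·(−10)·(−9) = 540 ≡ 7, so v_5 = 7^{−1} = 2 (mod 13).
  v = [3, 10, 3, 8, 2].
Step 2: syndromes of r = [0, 9, 11, 11, 3] (all sums mod 13).
  S_0 = Σ v_i r_i = 3·0 + 10·9 + 3·11 + 8·11 + 2·3 = 217 ≡ 9.
  S_1 = Σ v_i α_i r_i = 3·8·0 + 10·3·9 + 3·12·11 + 8·11·11 + 2·2·3 = 1646 ≡ 8.
  α_i^2 mod 13 = [12, 9, 1, 4, 4].
  S_2 = Σ v_i α_i^2 r_i = 3·12·0 + 10·9·9 + 3·1·11 + 8·4·11 + 2·4·3 = 1219 ≡ 10.
  S = (9, 8, 10) ≠ 0, so r is not a codeword (an error is present).
Step 3: locate the error. For a single error e at position i, S_ℓ = v_i·e·α_i^ℓ, so α_err = S_1/S_0.
  S_0^{−1} = 9^{−1} = 3 (mod 13), so α_err = 8·3 = 24 ≡ 11 = α_4. Error position i = 4.
  Consistency check: S_2/S_1 = 10·5 = 50 ≡ 11 = α_err ✓ (single-error assumption holds).
Step 4: error magnitude e = S_0/v_4 = S_0·∏_{j≠4}(α_4 − α_j) = 9·5 = 45 ≡ 6 (mod 13).
Step 5: correct position 4: c_4 = r_4 − e = 11 − 6 ≡ 5 (mod 13). Hence c = [0, 9, 11, 5, 3].
  Check: interpolating c through the α_i gives m(x) = 4 + 6·x (degree < 2) with m(α_i) = c_i for every i, so c is indeed a codeword.


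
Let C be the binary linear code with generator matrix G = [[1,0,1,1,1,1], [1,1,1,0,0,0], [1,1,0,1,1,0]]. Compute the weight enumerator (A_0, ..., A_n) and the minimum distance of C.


Weight distribution: A_0 = 1, A_2 = 1, A_3 = 3, A_4 = 2, A_5 = 1. Minimum distance d = 2.

Enumerate all 2^3 = 8 messages m ∈ F_2^3.
For each, compute codeword c = mG in F_2^6, then tally its weight.
  m = 000 → c = 000000, weight = 0.
  m = 100 → c = 101111, weight = 5.
  m = 010 → c = 111000, weight = 3.
  m = 110 → c = 010111, weight = 4.
  m = 001 → c = 110110, weight = 4.
  m = 101 → c = 011001, weight = 3.
  m = 011 → c = 001110, weight = 3.
  m = 111 → c = 100001, weight = 2.
Tally weights:
  weight 0: 1 codewords.
  weight 2: 1 codewords.
  weight 3: 3 codewords.
  weight 4: 2 codewords.
  weight 5: 1 codewords.
Minimum distance d = smallest w > 0 with A_w > 0 = 2.
Sanity: Σ A_w = 8 = 2^3 = 8 ✓.


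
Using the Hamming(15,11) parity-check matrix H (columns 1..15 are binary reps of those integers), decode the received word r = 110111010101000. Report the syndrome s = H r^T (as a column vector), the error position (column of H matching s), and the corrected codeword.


s = (1, 0, 1, 0)^T, error position = 10, corrected codeword c = 110111010001000

Compute s = H r^T mod 2 one row at a time:
  s_1 = 1 + 0 + 1 + 0 + 1 + 0 + 0 + 0 = 3 ≡ 1 (mod 2).
  s_2 = 1 + 1 + 1 + 0 + 1 + 0 + 0 + 0 = 4 ≡ 0 (mod 2).
  s_3 = 1 + 0 + 1 + 0 + 1 + 0 + 0 + 0 = 3 ≡ 1 (mod 2).
  s_4 = 1 + 0 + 1 + 0 + 0 + 0 + 0 + 0 = 2 ≡ 0 (mod 2).
s = (1, 0, 1, 0)^T — this equals column 10 of H (binary 1010), so error is at position 10.
Correct: flip bit 10 of r = 110111010101000 to get c = 110111010001000.


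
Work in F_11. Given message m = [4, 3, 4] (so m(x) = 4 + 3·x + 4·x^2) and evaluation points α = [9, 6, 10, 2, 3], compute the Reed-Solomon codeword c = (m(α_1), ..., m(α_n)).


c = [3, 1, 5, 4, 5]

Message polynomial: m(x) = 4 + 3·x + 4·x^2 (mod 11).
For each evaluation point α_i, compute m(α_i) mod 11:
  α_1 = 9: Horner steps 4 → 6 → 3, so m(9) = 3.
  α_2 = 6: Horner steps 4 → 5 → 1, so m(6) = 1.
  α_3 = 10: Horner steps 4 → 10 → 5, so m(10) = 5.
  α_4 = 2: Horner steps 4 → 0 → 4, so m(2) = 4.
  α_5 = 3: Horner steps 4 → 4 → 5, so m(3) = 5.
Codeword c = [3, 1, 5, 4, 5] ∈ F_11^5.


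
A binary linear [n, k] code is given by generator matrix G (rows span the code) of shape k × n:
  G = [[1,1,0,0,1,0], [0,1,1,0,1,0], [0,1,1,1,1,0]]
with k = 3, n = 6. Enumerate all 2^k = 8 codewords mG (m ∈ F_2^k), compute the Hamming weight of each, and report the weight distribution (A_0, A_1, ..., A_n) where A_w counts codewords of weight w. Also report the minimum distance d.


Weight distribution: A_0 = 1, A_1 = 1, A_2 = 1, A_3 = 3, A_4 = 2. Minimum distance d = 1.

Enumerate all 2^3 = 8 messages m ∈ F_2^3.
For each, compute codeword c = mG in F_2^6, then tally its weight.
  m = 000 → c = 000000, weight = 0.
  m = 100 → c = 110010, weight = 3.
  m = 010 → c = 011010, weight = 3.
  m = 110 → c = 101000, weight = 2.
  m = 001 → c = 011110, weight = 4.
  m = 101 → c = 101100, weight = 3.
  m = 011 → c = 000100, weight = 1.
  m = 111 → c = 110110, weight = 4.
Tally weights:
  weight 0: 1 codewords.
  weight 1: 1 codewords.
  weight 2: 1 codewords.
  weight 3: 3 codewords.
  weight 4: 2 codewords.
Minimum distance d = smallest w > 0 with A_w > 0 = 1.
Sanity: Σ A_w = 8 = 2^3 = 8 ✓.


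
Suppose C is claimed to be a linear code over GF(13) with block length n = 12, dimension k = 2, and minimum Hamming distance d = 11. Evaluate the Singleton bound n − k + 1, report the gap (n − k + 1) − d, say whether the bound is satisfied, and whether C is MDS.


Singleton RHS = n − k + 1 = 11, slack = 0, bound satisfied, MDS.

Singleton bound: d ≤ n − k + 1.
Here n = 12, k = 2, so n − k + 1 = 11.
Given d = 11, check d ≤ 11: YES.
Slack = (n − k + 1) − d = 0.
The code is MDS (slack = 0).
Description: the claimed parameters are [12, 2, 11]_13; such a code would be MDS (meets Singleton bound).


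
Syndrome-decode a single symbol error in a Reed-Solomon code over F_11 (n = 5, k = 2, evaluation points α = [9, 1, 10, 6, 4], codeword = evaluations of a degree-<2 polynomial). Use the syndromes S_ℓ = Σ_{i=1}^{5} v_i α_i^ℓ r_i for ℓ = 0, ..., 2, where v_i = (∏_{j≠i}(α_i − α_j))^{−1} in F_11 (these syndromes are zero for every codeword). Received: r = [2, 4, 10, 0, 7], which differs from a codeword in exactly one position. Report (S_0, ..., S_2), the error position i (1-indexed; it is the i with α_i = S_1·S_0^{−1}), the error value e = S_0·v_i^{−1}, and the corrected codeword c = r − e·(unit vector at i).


S = (8, 10, 7), error at position 5, error magnitude e = 1, c = [2, 4, 10, 0, 6].

Step 1: column multipliers v_i = (∏_{j≠i}(α_i − α_j))^{−1} mod 11.
  i = 1 (α = 9): (9−1)(9−10)(9−6)(9−4) = 8·(−1)·3·5 = −120 ≡ 1, so v_1 = 1^{−1} = 1 (mod 11).
  i = 2 (α = 1): (1−9)(1−10)(1−6)(1−4) = (−8)·(−9)·(−5)·(−3) = 1080 ≡ 2, so v_2 = 2^{−1} = 6 (mod 11).
  i = 3 (α = 10): (10−9)(10−1)(10−6)(10−4) = 1·9·4·6 = 216 ≡ 7, so v_3 = 7^{−1} = 8 (mod 11).
  i = 4 (α = 6): (6−9)(6−1)(6−10)(6−4) = (−3)·5·(−4)·2 = 120 ≡ 10, so v_4 = 10^{−1} = 10 (mod 11).
  i = 5 (α = 4): (4−9)(4−1)(4−10)(4−6) = (−5)·3·(−6)·(−2) = −180 ≡ 7, so v_5 = 7^{−1} = 8 (mod 11).
  v = [1, 6, 8, 10, 8].
Step 2: syndromes of r = [2, 4, 10, 0, 7] (all sums mod 11).
  S_0 = Σ v_i r_i = 1·2 + 6·4 + 8·10 + 10·0 + 8·7 = 162 ≡ 8.
  S_1 = Σ v_i α_i r_i = 1·9·2 + 6·1·4 + 8·10·10 + 10·6·0 + 8·4·7 = 1066 ≡ 10.
  α_i^2 mod 11 = [4, 1, 1, 3, 5].
  S_2 = Σ v_i α_i^2 r_i = 1·4·2 + 6·1·4 + 8·1·10 + 10·3·0 + 8·5·7 = 392 ≡ 7.
  S = (8, 10, 7) ≠ 0, so r is not a codeword (an error is present).
Step 3: locate the error. For a single error e at position i, S_ℓ = v_i·e·α_i^ℓ, so α_err = S_1/S_0.
  S_0^{−1} = 8^{−1} = 7 (mod 11), so α_err = 10·7 = 70 ≡ 4 = α_5. Error position i = 5.
  Consistency check: S_2/S_1 = 7·10 = 70 ≡ 4 = α_err ✓ (single-error assumption holds).
Step 4: error magnitude e = S_0/v_5 = S_0·∏_{j≠5}(α_5 − α_j) = 8·7 = 56 ≡ 1 (mod 11).
Step 5: correct position 5: c_5 = r_5 − e = 7 − 1 ≡ 6 (mod 11). Hence c = [2, 4, 10, 0, 6].
  Check: interpolating c through the α_i gives m(x) = 7 + 8·x (degree < 2) with m(α_i) = c_i for every i, so c is indeed a codeword.


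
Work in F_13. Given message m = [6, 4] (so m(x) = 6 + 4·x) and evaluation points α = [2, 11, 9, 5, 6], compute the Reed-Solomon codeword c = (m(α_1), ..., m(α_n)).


c = [1, 11, 3, 0, 4]

Message polynomial: m(x) = 6 + 4·x (mod 13).
For each evaluation point α_i, compute m(α_i) mod 13:
  α_1 = 2: Horner steps 4 → 1, so m(2) = 1.
  α_2 = 11: Horner steps 4 → 11, so m(11) = 11.
  α_3 = 9: Horner steps 4 → 3, so m(9) = 3.
  α_4 = 5: Horner steps 4 → 0, so m(5) = 0.
  α_5 = 6: Horner steps 4 → 4, so m(6) = 4.
Codeword c = [1, 11, 3, 0, 4] ∈ F_13^5.


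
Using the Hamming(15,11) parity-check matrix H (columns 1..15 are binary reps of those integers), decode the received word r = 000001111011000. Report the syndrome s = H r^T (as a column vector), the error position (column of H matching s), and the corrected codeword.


s = (0, 1, 1, 1)^T, error position = 7, corrected codeword c = 000001011011000

Compute s = H r^T mod 2 one row at a time:
  s_1 = 1 + 1 + 0 + 1 + 1 + 0 + 0 + 0 = 4 ≡ 0 (mod 2).
  s_2 = 0 + 0 + 1 + 1 + 1 + 0 + 0 + 0 = 3 ≡ 1 (mod 2).
  s_3 = 0 + 0 + 1 + 1 + 0 + 1 + 0 + 0 = 3 ≡ 1 (mod 2).
  s_4 = 0 + 0 + 0 + 1 + 1 + 1 + 0 + 0 = 3 ≡ 1 (mod 2).
s = (0, 1, 1, 1)^T — this equals column 7 of H (binary 0111), so error is at position 7.
Correct: flip bit 7 of r = 000001111011000 to get c = 000001011011000.


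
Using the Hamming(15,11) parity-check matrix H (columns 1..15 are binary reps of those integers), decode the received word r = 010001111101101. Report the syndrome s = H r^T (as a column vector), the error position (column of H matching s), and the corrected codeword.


s = (0, 1, 1, 0)^T, error position = 6, corrected codeword c = 010000111101101

Compute s = H r^T mod 2 one row at a time:
  s_1 = 1 + 1 + 1 + 0 + 1 + 1 + 0 + 1 = 6 ≡ 0 (mod 2).
  s_2 = 0 + 0 + 1 + 1 + 1 + 1 + 0 + 1 = 5 ≡ 1 (mod 2).
  s_3 = 1 + 0 + 1 + 1 + 1 + 0 + 0 + 1 = 5 ≡ 1 (mod 2).
  s_4 = 0 + 0 + 0 + 1 + 1 + 0 + 1 + 1 = 4 ≡ 0 (mod 2).
s = (0, 1, 1, 0)^T — this equals column 6 of H (binary 0110), so error is at position 6.
Correct: flip bit 6 of r = 010001111101101 to get c = 010000111101101.


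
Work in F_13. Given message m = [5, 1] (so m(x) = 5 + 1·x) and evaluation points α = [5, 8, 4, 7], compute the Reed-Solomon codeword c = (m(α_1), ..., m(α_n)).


c = [10, 0, 9, 12]

Message polynomial: m(x) = 5 + 1·x (mod 13).
For each evaluation point α_i, compute m(α_i) mod 13:
  α_1 = 5: Horner steps 1 → 10, so m(5) = 10.
  α_2 = 8: Horner steps 1 → 0, so m(8) = 0.
  α_3 = 4: Horner steps 1 → 9, so m(4) = 9.
  α_4 = 7: Horner steps 1 → 12, so m(7) = 12.
Codeword c = [10, 0, 9, 12] ∈ F_13^4.


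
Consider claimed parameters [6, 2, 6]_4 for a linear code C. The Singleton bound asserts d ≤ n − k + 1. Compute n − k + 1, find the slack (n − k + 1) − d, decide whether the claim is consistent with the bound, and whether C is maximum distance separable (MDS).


Singleton RHS = n − k + 1 = 5, slack = -1, bound violated (no such code; not MDS).

Singleton bound: d ≤ n − k + 1.
Here n = 6, k = 2, so n − k + 1 = 5.
Given d = 6, check d ≤ 5: NO.
Slack = (n − k + 1) − d = -1.
The slack is negative: d = 6 exceeds n − k + 1 = 5 by 1, so the Singleton bound is violated and no linear [6, 2, 6]_4 code can exist. In particular it is not MDS (MDS requires d = n − k + 1 exactly).
Description: the claimed parameters are [6, 2, 6]_4; such a code would be impossible (violates the Singleton bound).


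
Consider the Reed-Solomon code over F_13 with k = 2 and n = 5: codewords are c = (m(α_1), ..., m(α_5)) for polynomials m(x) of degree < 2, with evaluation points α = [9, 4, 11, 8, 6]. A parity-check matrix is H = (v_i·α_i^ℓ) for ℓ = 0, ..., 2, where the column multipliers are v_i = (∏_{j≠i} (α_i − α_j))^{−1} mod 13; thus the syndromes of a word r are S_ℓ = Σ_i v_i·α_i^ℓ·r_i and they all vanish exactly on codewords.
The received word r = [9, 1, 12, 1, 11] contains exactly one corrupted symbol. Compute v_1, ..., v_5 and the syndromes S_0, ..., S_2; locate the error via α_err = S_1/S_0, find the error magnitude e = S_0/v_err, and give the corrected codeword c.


S = (12, 9, 10), error at position 2, error magnitude e = 6, c = [9, 8, 12, 1, 11].

Step 1: column multipliers v_i = (∏_{j≠i}(α_i − α_j))^{−1} mod 13.
  i = 1 (α = 9): (9−4)(9−11)(9−8)(9−6) = 5·(−2)·1·3 = −30 ≡ 9, so v_1 = 9^{−1} = 3 (mod 13).
  i = 2 (α = 4): (4−9)(4−11)(4−8)(4−6) = (−5)·(−7)·(−4)·(−2) = 280 ≡ 7, so v_2 = 7^{−1} = 2 (mod 13).
  i = 3 (α = 11): (11−9)(11−4)(11−8)(11−6) = 2·7·3·5 = 210 ≡ 2, so v_3 = 2^{−1} = 7 (mod 13).
  i = 4 (α = 8): (8−9)(8−4)(8−11)(8−6) = (−1)·4·(−3)·2 = 24 ≡ 11, so v_4 = 11^{−1} = 6 (mod 13).
  i = 5 (α = 6): (6−9)(6−4)(6−11)(6−8) = (−3)·2·(−5)·(−2) = −60 ≡ 5, so v_5 = 5^{−1} = 8 (mod 13).
  v = [3, 2, 7, 6, 8].
Step 2: syndromes of r = [9, 1, 12, 1, 11] (all sums mod 13).
  S_0 = Σ v_i r_i = 3·9 + 2·1 + 7·12 + 6·1 + 8·11 = 207 ≡ 12.
  S_1 = Σ v_i α_i r_i = 3·9·9 + 2·4·1 + 7·11·12 + 6·8·1 + 8·6·11 = 1751 ≡ 9.
  α_i^2 mod 13 = [3, 3, 4, 12, 10].
  S_2 = Σ v_i α_i^2 r_i = 3·3·9 + 2·3·1 + 7·4·12 + 6·12·1 + 8·10·11 = 1375 ≡ 10.
  S = (12, 9, 10) ≠ 0, so r is not a codeword (an error is present).
Step 3: locate the error. For a single error e at position i, S_ℓ = v_i·e·α_i^ℓ, so α_err = S_1/S_0.
  S_0^{−1} = 12^{−1} = 12 (mod 13), so α_err = 9·12 = 108 ≡ 4 = α_2. Error position i = 2.
  Consistency check: S_2/S_1 = 10·3 = 30 ≡ 4 = α_err ✓ (single-error assumption holds).
Step 4: error magnitude e = S_0/v_2 = S_0·∏_{j≠2}(α_2 − α_j) = 12·7 = 84 ≡ 6 (mod 13).
Step 5: correct position 2: c_2 = r_2 − e = 1 − 6 ≡ 8 (mod 13). Hence c = [9, 8, 12, 1, 11].
  Check: interpolating c through the α_i gives m(x) = 2 + 8·x (degree < 2) with m(α_i) = c_i for every i, so c is indeed a codeword.
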